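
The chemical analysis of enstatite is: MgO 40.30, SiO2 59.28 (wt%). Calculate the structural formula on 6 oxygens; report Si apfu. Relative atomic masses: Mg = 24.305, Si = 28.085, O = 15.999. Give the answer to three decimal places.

MgO (M=40.304): mol = 0.99990; Mg = 0.99990, O = 0.99990.
SiO2 (M=60.083): mol = 0.98664; Si = 0.98664, O = 1.97328.
ΣO = 2.97318; factor = 6/ΣO = 2.01804.
Si apfu = 0.98664 × 2.01804 = 1.991.

1.991 Si apfu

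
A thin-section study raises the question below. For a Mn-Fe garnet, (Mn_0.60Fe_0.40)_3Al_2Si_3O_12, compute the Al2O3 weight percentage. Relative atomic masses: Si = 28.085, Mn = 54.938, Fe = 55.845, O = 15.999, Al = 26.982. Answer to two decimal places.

20.55 wt%

Molar mass of (Mn_0.60Fe_0.40)_3Al_2Si_3O_12 = 1.80*54.938 + 1.20*55.845 + 2*26.982 + 3*28.085 + 12*15.999 = 496.109 g/mol.
Each formula unit contains 2 Al, equivalent to 2/2 = 1.0000 mol Al2O3.
M(Al2O3) = 2×26.982 + 3×15.999 = 101.961 g/mol.
Mass of Al2O3 per formula unit = 1.0000 × 101.961 = 101.961 g.
Al2O3 wt% = 101.961 / 496.109 × 100 = 20.55%.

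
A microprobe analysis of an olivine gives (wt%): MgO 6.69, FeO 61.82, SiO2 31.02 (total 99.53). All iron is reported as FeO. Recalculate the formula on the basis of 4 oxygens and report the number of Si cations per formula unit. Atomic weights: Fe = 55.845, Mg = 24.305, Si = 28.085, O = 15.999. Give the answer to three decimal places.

MgO (M=40.304): mol = 0.16599; Mg = 0.16599, O = 0.16599.
FeO (M=71.844): mol = 0.86048; Fe = 0.86048, O = 0.86048.
SiO2 (M=60.083): mol = 0.51629; Si = 0.51629, O = 1.03258.
ΣO = 2.05905; factor = 4/ΣO = 1.94264.
Si apfu = 0.51629 × 1.94264 = 1.003.

1.003 Si apfu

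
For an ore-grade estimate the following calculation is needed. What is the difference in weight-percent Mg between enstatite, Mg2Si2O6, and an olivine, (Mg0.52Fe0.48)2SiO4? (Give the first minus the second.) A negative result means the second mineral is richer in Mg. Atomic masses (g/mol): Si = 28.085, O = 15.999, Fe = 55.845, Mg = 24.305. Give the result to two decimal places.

First mineral: 48.610 g Mg in 200.774 g formula = 24.21 wt% Mg.
Second mineral: 25.277 g Mg in 170.969 g formula = 14.78 wt% Mg.
24.21% − 14.78% gives a difference of 9.43 percentage points.

9.43 percentage points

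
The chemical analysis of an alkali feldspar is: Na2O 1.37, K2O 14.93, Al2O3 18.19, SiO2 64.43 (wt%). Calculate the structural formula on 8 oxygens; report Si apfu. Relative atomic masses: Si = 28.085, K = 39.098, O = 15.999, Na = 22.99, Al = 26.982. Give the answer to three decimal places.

Na2O: 1.37/61.979 = 0.02210 mol → 0.04420 mol Na, 0.02210 mol O.
K2O: 14.93/94.195 = 0.15850 mol → 0.31700 mol K, 0.15850 mol O.
Al2O3: 18.19/101.961 = 0.17840 mol → 0.35680 mol Al, 0.53520 mol O.
SiO2: 64.43/60.083 = 1.07235 mol → 1.07235 mol Si, 2.14470 mol O.
Total oxygen = 2.86050 mol. Normalization factor = 8/2.86050 = 2.79671.
Si per 8 O = 1.07235 × 2.79671 = 2.999.

2.999 Si apfu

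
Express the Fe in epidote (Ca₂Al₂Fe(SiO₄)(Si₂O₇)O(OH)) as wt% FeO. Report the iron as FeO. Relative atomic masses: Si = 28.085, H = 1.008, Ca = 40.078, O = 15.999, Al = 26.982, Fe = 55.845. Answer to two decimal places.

Formula mass = 483.215 g/mol.
1 Fe → 1.0000 mol FeO per formula unit; M(FeO) = 71.844, so FeO mass = 71.844 g.
71.844/483.215 × 100 = 14.87 wt%.

14.87 wt%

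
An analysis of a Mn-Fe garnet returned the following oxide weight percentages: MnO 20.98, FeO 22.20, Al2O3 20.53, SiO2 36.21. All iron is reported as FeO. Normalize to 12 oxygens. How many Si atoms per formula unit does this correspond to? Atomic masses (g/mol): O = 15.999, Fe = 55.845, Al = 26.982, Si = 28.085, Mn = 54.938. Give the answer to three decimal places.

MnO (M=70.937): mol = 0.29576; Mn = 0.29576, O = 0.29576.
FeO (M=71.844): mol = 0.30900; Fe = 0.30900, O = 0.30900.
Al2O3 (M=101.961): mol = 0.20135; Al = 0.40270, O = 0.60405.
SiO2 (M=60.083): mol = 0.60267; Si = 0.60267, O = 1.20534.
ΣO = 2.41415; factor = 12/ΣO = 4.97069.
Si apfu = 0.60267 × 4.97069 = 2.996.

2.996 Si apfu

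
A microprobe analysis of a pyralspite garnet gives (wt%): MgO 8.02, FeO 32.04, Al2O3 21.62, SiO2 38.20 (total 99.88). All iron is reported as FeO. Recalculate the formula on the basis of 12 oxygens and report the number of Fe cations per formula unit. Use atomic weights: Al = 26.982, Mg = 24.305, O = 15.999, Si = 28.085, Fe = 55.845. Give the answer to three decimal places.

2.096 Fe apfu

MgO (M=40.304): mol = 0.19899; Mg = 0.19899, O = 0.19899.
FeO (M=71.844): mol = 0.44597; Fe = 0.44597, O = 0.44597.
Al2O3 (M=101.961): mol = 0.21204; Al = 0.42408, O = 0.63612.
SiO2 (M=60.083): mol = 0.63579; Si = 0.63579, O = 1.27158.
ΣO = 2.55266; factor = 12/ΣO = 4.70098.
Fe apfu = 0.44597 × 4.70098 = 2.096.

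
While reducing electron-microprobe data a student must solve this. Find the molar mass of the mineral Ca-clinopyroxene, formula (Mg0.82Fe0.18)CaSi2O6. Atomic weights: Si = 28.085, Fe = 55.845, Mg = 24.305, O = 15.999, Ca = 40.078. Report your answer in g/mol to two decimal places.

The formula mass is the sum 0.82(24.305) + 0.18(55.845) + 1(40.078) + 2(28.085) + 6(15.999).

222.22 g/mol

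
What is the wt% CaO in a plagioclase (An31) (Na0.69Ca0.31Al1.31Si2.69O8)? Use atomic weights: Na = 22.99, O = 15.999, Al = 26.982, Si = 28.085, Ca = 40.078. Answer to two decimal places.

6.51 wt%

Molar mass of Na0.69Ca0.31Al1.31Si2.69O8 = 0.69×22.99 + 0.31×40.078 + 1.31×26.982 + 2.69×28.085 + 8×15.999 = 267.174 g/mol.
Each formula unit contains 0.31 Ca, equivalent to 0.31/1 = 0.3100 mol CaO.
M(CaO) = 1×40.078 + 1×15.999 = 56.077 g/mol.
Mass of CaO per formula unit = 0.3100 × 56.077 = 17.384 g.
CaO wt% = 17.384 / 267.174 × 100 = 6.51%.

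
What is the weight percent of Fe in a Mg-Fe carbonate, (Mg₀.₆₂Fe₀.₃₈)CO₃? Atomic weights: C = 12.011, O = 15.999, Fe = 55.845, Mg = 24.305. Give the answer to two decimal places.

22.04 wt%

Molar mass of (Mg₀.₆₂Fe₀.₃₈)CO₃: 0.62·24.305 + 0.38·55.845 + 1·12.011 + 3·15.999 = 96.298 g/mol.
Mass of Fe per formula unit: 0.38 × 55.845 = 21.221 g.
Weight fraction Fe = 21.221 / 96.298 = 0.2204.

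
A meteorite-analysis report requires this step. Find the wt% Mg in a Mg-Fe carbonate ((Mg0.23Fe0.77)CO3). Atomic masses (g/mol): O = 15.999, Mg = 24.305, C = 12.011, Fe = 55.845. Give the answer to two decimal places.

5.15 mass %

M((Mg0.23Fe0.77)CO3) = 108.599 g/mol.
Mg contributes 0.23 × 24.305 = 5.590 g per mole.
5.590/108.599 = 0.0515 → 5.15%.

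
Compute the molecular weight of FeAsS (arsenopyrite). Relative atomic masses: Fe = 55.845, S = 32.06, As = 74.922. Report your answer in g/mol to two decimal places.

Fe: 1 × 55.845 = 55.8450
As: 1 × 74.922 = 74.9220
S: 1 × 32.06 = 32.0600
Summing the contributions gives the formula mass.

162.83 g/mol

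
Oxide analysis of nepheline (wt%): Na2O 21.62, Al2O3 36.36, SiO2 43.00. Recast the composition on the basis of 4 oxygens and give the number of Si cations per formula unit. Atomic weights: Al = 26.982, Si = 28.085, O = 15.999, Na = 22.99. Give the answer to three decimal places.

Na2O: 21.62/61.979 = 0.34883 mol → 0.69766 mol Na, 0.34883 mol O.
Al2O3: 36.36/101.961 = 0.35661 mol → 0.71322 mol Al, 1.06983 mol O.
SiO2: 43.00/60.083 = 0.71568 mol → 0.71568 mol Si, 1.43136 mol O.
Total oxygen = 2.85002 mol. Normalization factor = 4/2.85002 = 1.40350.
Si per 4 O = 0.71568 × 1.40350 = 1.004.

1.004 Si apfu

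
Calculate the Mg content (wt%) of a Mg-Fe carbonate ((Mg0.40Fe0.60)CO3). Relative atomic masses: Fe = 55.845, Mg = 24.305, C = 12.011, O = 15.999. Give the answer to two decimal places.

M((Mg0.40Fe0.60)CO3) = 103.237 g/mol.
Mg contributes 0.40 × 24.305 = 9.722 g per mole.
9.722/103.237 = 0.0942 → 9.42%.

9.42 wt%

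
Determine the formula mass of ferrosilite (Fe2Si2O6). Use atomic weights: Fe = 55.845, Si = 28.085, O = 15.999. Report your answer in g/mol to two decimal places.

M = 2·55.845 + 2·28.085 + 6·15.999

263.85 g/mol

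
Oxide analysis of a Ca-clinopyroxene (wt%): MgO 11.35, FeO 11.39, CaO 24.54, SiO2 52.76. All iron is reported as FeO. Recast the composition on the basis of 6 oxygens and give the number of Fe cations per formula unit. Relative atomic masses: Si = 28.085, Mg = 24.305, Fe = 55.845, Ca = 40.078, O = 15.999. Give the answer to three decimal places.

0.361 Fe apfu

MgO: 11.35/40.304 = 0.28161 mol → 0.28161 mol Mg, 0.28161 mol O.
FeO: 11.39/71.844 = 0.15854 mol → 0.15854 mol Fe, 0.15854 mol O.
CaO: 24.54/56.077 = 0.43761 mol → 0.43761 mol Ca, 0.43761 mol O.
SiO2: 52.76/60.083 = 0.87812 mol → 0.87812 mol Si, 1.75624 mol O.
Total oxygen = 2.63400 mol. Normalization factor = 6/2.63400 = 2.27790.
Fe per 6 O = 0.15854 × 2.27790 = 0.361.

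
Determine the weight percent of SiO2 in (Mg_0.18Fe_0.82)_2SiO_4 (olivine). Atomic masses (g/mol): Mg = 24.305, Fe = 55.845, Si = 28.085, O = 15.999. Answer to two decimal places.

M((Mg_0.18Fe_0.82)_2SiO_4) = 192.417 g/mol; M(SiO2) = 60.083 g/mol.
Moles SiO2 per formula unit = 1 Si ÷ 1 = 1.0000.
SiO2 fraction = (1.0000 × 60.083) / 192.417 = 60.083/192.417 = 0.3123.

31.23 wt%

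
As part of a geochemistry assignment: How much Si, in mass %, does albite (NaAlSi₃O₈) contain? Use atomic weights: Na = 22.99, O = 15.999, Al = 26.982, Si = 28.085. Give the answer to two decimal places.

32.13 mass %

Molar mass of NaAlSi₃O₈: 1*22.99 + 1*26.982 + 3*28.085 + 8*15.999 = 262.219 g/mol.
Mass of Si per formula unit: 3 × 28.085 = 84.255 g.
Weight fraction Si = 84.255 / 262.219 = 0.3213.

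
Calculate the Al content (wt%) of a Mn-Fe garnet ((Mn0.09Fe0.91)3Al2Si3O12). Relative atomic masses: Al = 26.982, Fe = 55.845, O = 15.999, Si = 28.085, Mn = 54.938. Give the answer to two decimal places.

M((Mn0.09Fe0.91)3Al2Si3O12) = 497.497 g/mol.
Al contributes 2 × 26.982 = 53.964 g per mole.
53.964/497.497 = 0.1085 → 10.85%.

10.85 wt%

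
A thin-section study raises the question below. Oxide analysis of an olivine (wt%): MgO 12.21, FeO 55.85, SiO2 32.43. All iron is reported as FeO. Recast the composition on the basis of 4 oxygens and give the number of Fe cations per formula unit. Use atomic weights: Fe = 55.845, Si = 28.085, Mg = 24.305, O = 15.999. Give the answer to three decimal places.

1.440 Fe apfu

MgO (M=40.304): mol = 0.30295; Mg = 0.30295, O = 0.30295.
FeO (M=71.844): mol = 0.77738; Fe = 0.77738, O = 0.77738.
SiO2 (M=60.083): mol = 0.53975; Si = 0.53975, O = 1.07950.
ΣO = 2.15983; factor = 4/ΣO = 1.85200.
Fe apfu = 0.77738 × 1.85200 = 1.440.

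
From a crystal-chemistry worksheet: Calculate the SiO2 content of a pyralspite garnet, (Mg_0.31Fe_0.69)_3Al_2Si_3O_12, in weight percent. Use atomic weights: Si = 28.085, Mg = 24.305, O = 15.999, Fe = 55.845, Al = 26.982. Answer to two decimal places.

Formula mass = 468.410 g/mol.
3 Si → 3.0000 mol SiO2 per formula unit; M(SiO2) = 60.083, so SiO2 mass = 180.249 g.
180.249/468.410 × 100 = 38.48 wt%.

38.48 wt%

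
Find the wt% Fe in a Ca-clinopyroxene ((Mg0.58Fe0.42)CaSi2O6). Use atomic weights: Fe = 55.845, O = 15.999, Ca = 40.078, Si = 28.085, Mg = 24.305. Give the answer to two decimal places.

Formula mass = 0.58×24.305 + 0.42×55.845 + 1×40.078 + 2×28.085 + 6×15.999 = 229.794 g/mol, of which 23.455 g is Fe.
So Fe makes up 23.455/229.794 = 0.1021 of the mass, i.e. 10.21%.

10.21 wt%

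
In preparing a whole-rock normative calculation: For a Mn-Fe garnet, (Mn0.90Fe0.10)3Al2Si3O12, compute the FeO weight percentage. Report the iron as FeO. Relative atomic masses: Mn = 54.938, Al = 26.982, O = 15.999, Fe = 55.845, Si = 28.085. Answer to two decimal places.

4.35 wt%

Formula mass = 495.293 g/mol.
0.30 Fe → 0.3000 mol FeO per formula unit; M(FeO) = 71.844, so FeO mass = 21.553 g.
21.553/495.293 × 100 = 4.35 wt%.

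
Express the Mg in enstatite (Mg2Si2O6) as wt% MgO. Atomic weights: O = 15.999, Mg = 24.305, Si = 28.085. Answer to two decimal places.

M(Mg2Si2O6) = 200.774 g/mol; M(MgO) = 40.304 g/mol.
Moles MgO per formula unit = 2 Mg ÷ 1 = 2.0000.
MgO fraction = (2.0000 × 40.304) / 200.774 = 80.608/200.774 = 0.4015.

40.15 wt%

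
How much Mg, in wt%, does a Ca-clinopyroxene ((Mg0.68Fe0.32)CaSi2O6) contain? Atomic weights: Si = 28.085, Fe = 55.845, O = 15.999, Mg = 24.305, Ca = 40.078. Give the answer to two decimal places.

M((Mg0.68Fe0.32)CaSi2O6) = 226.640 g/mol.
Mg contributes 0.68 × 24.305 = 16.527 g per mole.
16.527/226.640 = 0.0729 → 7.29%.

7.29 wt%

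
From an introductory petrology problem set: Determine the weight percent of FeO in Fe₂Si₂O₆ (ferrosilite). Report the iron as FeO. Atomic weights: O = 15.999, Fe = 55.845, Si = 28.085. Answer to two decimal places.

Formula mass = 263.854 g/mol.
2 Fe → 2.0000 mol FeO per formula unit; M(FeO) = 71.844, so FeO mass = 143.688 g.
143.688/263.854 × 100 = 54.46 wt%.

54.46 wt%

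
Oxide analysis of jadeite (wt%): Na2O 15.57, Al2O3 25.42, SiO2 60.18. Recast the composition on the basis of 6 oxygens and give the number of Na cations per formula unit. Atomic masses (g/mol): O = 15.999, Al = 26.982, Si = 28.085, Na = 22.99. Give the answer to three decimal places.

1.004 Na apfu

Na2O: 15.57/61.979 = 0.25121 mol → 0.50242 mol Na, 0.25121 mol O.
Al2O3: 25.42/101.961 = 0.24931 mol → 0.49862 mol Al, 0.74793 mol O.
SiO2: 60.18/60.083 = 1.00161 mol → 1.00161 mol Si, 2.00322 mol O.
Total oxygen = 3.00236 mol. Normalization factor = 6/3.00236 = 1.99843.
Na per 6 O = 0.50242 × 1.99843 = 1.004.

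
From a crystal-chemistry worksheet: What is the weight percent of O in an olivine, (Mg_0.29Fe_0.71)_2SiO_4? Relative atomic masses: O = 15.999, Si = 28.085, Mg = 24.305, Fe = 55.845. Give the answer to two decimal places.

34.50 mass %

Formula mass = 0.58×24.305 + 1.42×55.845 + 1×28.085 + 4×15.999 = 185.478 g/mol, of which 63.996 g is O.
So O makes up 63.996/185.478 = 0.3450 of the mass, i.e. 34.50%.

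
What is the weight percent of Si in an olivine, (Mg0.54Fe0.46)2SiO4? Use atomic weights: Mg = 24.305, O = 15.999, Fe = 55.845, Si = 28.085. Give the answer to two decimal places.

Formula mass = 1.08·24.305 + 0.92·55.845 + 1·28.085 + 4·15.999 = 169.708 g/mol, of which 28.085 g is Si.
So Si makes up 28.085/169.708 = 0.1655 of the mass, i.e. 16.55%.

16.55 weight percent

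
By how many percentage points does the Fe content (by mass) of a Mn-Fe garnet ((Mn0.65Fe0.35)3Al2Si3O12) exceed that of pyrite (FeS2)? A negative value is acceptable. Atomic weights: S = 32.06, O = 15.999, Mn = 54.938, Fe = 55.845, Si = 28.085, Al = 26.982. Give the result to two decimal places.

-34.73 percentage points

First mineral: 58.637 g Fe in 495.973 g formula = 11.82 wt% Fe.
Second mineral: 55.845 g Fe in 119.965 g formula = 46.55 wt% Fe.
11.82% − 46.55% gives a difference of -34.73 percentage points.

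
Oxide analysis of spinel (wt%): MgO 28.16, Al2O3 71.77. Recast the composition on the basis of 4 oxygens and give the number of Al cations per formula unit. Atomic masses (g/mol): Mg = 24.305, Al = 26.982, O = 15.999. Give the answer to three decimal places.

2.004 Al apfu

MgO: 28.16/40.304 = 0.69869 mol → 0.69869 mol Mg, 0.69869 mol O.
Al2O3: 71.77/101.961 = 0.70390 mol → 1.40780 mol Al, 2.11170 mol O.
Total oxygen = 2.81039 mol. Normalization factor = 4/2.81039 = 1.42329.
Al per 4 O = 1.40780 × 1.42329 = 2.004.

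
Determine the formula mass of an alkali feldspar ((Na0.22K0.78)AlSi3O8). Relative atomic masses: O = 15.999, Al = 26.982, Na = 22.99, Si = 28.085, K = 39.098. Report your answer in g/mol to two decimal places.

274.78 g/mol

Na: 0.22 × 22.99 = 5.0578
K: 0.78 × 39.098 = 30.4964
Al: 1 × 26.982 = 26.9820
Si: 3 × 28.085 = 84.2550
O: 8 × 15.999 = 127.9920
Summing the contributions gives the formula mass.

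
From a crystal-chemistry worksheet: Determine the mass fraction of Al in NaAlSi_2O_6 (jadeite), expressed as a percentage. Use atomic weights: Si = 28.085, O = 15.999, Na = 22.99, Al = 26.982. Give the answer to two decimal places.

13.35 weight percent

M(NaAlSi_2O_6) = 202.136 g/mol.
Al contributes 1 × 26.982 = 26.982 g per mole.
26.982/202.136 = 0.1335 → 13.35%.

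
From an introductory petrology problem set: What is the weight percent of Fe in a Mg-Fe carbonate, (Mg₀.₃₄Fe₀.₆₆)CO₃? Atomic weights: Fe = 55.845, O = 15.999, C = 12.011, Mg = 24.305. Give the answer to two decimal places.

M((Mg₀.₃₄Fe₀.₆₆)CO₃) = 105.129 g/mol.
Fe contributes 0.66 × 55.845 = 36.858 g per mole.
36.858/105.129 = 0.3506 → 35.06%.

35.06 wt%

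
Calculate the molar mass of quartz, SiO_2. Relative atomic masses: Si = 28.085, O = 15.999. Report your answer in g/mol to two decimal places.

Si: 1 × 28.085 = 28.0850
O: 2 × 15.999 = 31.9980
Summing the contributions gives the formula mass.

60.08 g/mol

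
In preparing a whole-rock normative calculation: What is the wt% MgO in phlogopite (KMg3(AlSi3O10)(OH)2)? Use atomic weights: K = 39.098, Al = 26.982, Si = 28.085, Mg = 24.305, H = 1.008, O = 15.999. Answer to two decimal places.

28.98 wt%

Formula mass = 417.254 g/mol.
3 Mg → 3.0000 mol MgO per formula unit; M(MgO) = 40.304, so MgO mass = 120.912 g.
120.912/417.254 × 100 = 28.98 wt%.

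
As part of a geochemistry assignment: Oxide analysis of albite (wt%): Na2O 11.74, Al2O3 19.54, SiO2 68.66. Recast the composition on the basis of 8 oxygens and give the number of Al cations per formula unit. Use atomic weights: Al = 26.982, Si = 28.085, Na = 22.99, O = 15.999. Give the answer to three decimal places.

Na2O (M=61.979): mol = 0.18942; Na = 0.37884, O = 0.18942.
Al2O3 (M=101.961): mol = 0.19164; Al = 0.38328, O = 0.57492.
SiO2 (M=60.083): mol = 1.14275; Si = 1.14275, O = 2.28550.
ΣO = 3.04984; factor = 8/ΣO = 2.62309.
Al apfu = 0.38328 × 2.62309 = 1.005.

1.005 Al apfu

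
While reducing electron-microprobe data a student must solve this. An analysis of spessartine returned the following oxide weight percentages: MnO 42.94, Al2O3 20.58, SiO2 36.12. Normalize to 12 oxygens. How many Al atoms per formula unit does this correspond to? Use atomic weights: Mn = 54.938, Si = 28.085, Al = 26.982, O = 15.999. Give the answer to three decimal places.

MnO (M=70.937): mol = 0.60533; Mn = 0.60533, O = 0.60533.
Al2O3 (M=101.961): mol = 0.20184; Al = 0.40368, O = 0.60552.
SiO2 (M=60.083): mol = 0.60117; Si = 0.60117, O = 1.20234.
ΣO = 2.41319; factor = 12/ΣO = 4.97267.
Al apfu = 0.40368 × 4.97267 = 2.007.

2.007 Al apfu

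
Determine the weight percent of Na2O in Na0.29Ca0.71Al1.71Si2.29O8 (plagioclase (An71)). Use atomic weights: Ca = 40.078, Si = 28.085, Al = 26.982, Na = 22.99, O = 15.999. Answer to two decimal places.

M(Na0.29Ca0.71Al1.71Si2.29O8) = 273.568 g/mol; M(Na2O) = 61.979 g/mol.
Moles Na2O per formula unit = 0.29 Na ÷ 2 = 0.1450.
Na2O fraction = (0.1450 × 61.979) / 273.568 = 8.987/273.568 = 0.0329.

3.29 wt%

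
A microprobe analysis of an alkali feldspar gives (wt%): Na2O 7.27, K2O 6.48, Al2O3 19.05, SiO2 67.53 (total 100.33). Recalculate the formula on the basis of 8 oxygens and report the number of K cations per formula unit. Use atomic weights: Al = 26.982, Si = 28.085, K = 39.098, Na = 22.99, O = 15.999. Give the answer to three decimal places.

Na2O (M=61.979): mol = 0.11730; Na = 0.23460, O = 0.11730.
K2O (M=94.195): mol = 0.06879; K = 0.13758, O = 0.06879.
Al2O3 (M=101.961): mol = 0.18684; Al = 0.37368, O = 0.56052.
SiO2 (M=60.083): mol = 1.12395; Si = 1.12395, O = 2.24790.
ΣO = 2.99451; factor = 8/ΣO = 2.67156.
K apfu = 0.13758 × 2.67156 = 0.368.

0.368 K apfu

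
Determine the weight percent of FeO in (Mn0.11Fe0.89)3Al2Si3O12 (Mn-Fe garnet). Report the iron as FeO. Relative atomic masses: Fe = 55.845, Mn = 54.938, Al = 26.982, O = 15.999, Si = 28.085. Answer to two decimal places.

38.56 wt%

Molar mass of (Mn0.11Fe0.89)3Al2Si3O12 = 0.33*54.938 + 2.67*55.845 + 2*26.982 + 3*28.085 + 12*15.999 = 497.443 g/mol.
Each formula unit contains 2.67 Fe, equivalent to 2.67/1 = 2.6700 mol FeO.
M(FeO) = 1×55.845 + 1×15.999 = 71.844 g/mol.
Mass of FeO per formula unit = 2.6700 × 71.844 = 191.823 g.
FeO wt% = 191.823 / 497.443 × 100 = 38.56%.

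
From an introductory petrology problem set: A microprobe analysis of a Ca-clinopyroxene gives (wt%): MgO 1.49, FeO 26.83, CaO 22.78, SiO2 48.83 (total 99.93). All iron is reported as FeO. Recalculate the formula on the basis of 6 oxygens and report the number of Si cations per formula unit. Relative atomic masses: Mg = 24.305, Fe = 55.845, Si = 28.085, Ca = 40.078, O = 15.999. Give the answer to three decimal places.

1.997 Si apfu

MgO: 1.49/40.304 = 0.03697 mol → 0.03697 mol Mg, 0.03697 mol O.
FeO: 26.83/71.844 = 0.37345 mol → 0.37345 mol Fe, 0.37345 mol O.
CaO: 22.78/56.077 = 0.40623 mol → 0.40623 mol Ca, 0.40623 mol O.
SiO2: 48.83/60.083 = 0.81271 mol → 0.81271 mol Si, 1.62542 mol O.
Total oxygen = 2.44207 mol. Normalization factor = 6/2.44207 = 2.45693.
Si per 6 O = 0.81271 × 2.45693 = 1.997.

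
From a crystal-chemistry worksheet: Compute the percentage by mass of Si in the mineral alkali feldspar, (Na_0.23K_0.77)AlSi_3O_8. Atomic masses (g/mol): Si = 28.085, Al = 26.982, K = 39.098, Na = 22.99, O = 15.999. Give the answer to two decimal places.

M((Na_0.23K_0.77)AlSi_3O_8) = 274.622 g/mol.
Si contributes 3 × 28.085 = 84.255 g per mole.
84.255/274.622 = 0.3068 → 30.68%.

30.68 wt%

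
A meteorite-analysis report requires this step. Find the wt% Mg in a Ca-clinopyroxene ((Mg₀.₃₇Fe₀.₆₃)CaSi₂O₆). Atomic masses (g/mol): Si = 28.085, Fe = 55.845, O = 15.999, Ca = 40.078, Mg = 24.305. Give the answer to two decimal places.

3.80 weight percent

Molar mass of (Mg₀.₃₇Fe₀.₆₃)CaSi₂O₆: 0.37·24.305 + 0.63·55.845 + 1·40.078 + 2·28.085 + 6·15.999 = 236.417 g/mol.
Mass of Mg per formula unit: 0.37 × 24.305 = 8.993 g.
Weight fraction Mg = 8.993 / 236.417 = 0.0380.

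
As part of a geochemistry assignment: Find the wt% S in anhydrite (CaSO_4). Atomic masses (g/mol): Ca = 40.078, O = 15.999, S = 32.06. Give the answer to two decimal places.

Formula mass = 1*40.078 + 1*32.06 + 4*15.999 = 136.134 g/mol, of which 32.060 g is S.
So S makes up 32.060/136.134 = 0.2355 of the mass, i.e. 23.55%.

23.55 wt%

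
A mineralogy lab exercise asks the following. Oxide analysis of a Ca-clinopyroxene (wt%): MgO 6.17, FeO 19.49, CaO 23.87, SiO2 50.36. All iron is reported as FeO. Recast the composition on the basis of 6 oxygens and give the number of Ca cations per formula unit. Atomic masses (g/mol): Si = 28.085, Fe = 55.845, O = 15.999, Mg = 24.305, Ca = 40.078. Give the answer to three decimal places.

1.011 Ca apfu

MgO (M=40.304): mol = 0.15309; Mg = 0.15309, O = 0.15309.
FeO (M=71.844): mol = 0.27128; Fe = 0.27128, O = 0.27128.
CaO (M=56.077): mol = 0.42566; Ca = 0.42566, O = 0.42566.
SiO2 (M=60.083): mol = 0.83817; Si = 0.83817, O = 1.67634.
ΣO = 2.52637; factor = 6/ΣO = 2.37495.
Ca apfu = 0.42566 × 2.37495 = 1.011.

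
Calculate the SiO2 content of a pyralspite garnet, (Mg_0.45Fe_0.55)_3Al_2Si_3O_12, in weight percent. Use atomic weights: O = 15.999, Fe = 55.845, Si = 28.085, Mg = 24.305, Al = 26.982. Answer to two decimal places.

39.60 wt%

M((Mg_0.45Fe_0.55)_3Al_2Si_3O_12) = 455.163 g/mol; M(SiO2) = 60.083 g/mol.
Moles SiO2 per formula unit = 3 Si ÷ 1 = 3.0000.
SiO2 fraction = (3.0000 × 60.083) / 455.163 = 180.249/455.163 = 0.3960.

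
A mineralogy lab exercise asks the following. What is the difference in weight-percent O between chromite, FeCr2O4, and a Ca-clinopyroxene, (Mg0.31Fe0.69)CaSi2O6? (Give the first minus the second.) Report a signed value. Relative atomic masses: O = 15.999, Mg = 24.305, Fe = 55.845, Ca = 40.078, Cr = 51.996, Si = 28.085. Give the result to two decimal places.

First mineral: 63.996 g O in 223.833 g formula = 28.59 wt% O.
Second mineral: 95.994 g O in 238.310 g formula = 40.28 wt% O.
28.59% − 40.28% gives a difference of -11.69 percentage points.

-11.69 percentage points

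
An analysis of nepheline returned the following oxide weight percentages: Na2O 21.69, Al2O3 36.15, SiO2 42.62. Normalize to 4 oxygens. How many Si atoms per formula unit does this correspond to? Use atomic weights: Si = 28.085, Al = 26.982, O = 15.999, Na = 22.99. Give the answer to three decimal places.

Na2O (M=61.979): mol = 0.34996; Na = 0.69992, O = 0.34996.
Al2O3 (M=101.961): mol = 0.35455; Al = 0.70910, O = 1.06365.
SiO2 (M=60.083): mol = 0.70935; Si = 0.70935, O = 1.41870.
ΣO = 2.83231; factor = 4/ΣO = 1.41227.
Si apfu = 0.70935 × 1.41227 = 1.002.

1.002 Si apfu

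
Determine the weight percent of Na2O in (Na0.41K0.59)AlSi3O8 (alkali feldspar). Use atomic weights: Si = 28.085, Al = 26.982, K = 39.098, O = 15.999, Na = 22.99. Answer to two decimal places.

4.68 wt%

Formula mass = 271.723 g/mol.
0.41 Na → 0.2050 mol Na2O per formula unit; M(Na2O) = 61.979, so Na2O mass = 12.706 g.
12.706/271.723 × 100 = 4.68 wt%.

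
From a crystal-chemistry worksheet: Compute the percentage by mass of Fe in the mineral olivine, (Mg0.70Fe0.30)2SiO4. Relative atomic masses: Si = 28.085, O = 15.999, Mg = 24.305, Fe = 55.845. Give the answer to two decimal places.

Formula mass = 1.40·24.305 + 0.60·55.845 + 1·28.085 + 4·15.999 = 159.615 g/mol, of which 33.507 g is Fe.
So Fe makes up 33.507/159.615 = 0.2099 of the mass, i.e. 20.99%.

20.99 wt%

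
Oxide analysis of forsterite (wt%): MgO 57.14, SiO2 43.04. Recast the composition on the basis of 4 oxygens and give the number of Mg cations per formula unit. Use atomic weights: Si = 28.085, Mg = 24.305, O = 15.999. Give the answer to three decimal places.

1.990 Mg apfu

MgO (M=40.304): mol = 1.41773; Mg = 1.41773, O = 1.41773.
SiO2 (M=60.083): mol = 0.71634; Si = 0.71634, O = 1.43268.
ΣO = 2.85041; factor = 4/ΣO = 1.40331.
Mg apfu = 1.41773 × 1.40331 = 1.990.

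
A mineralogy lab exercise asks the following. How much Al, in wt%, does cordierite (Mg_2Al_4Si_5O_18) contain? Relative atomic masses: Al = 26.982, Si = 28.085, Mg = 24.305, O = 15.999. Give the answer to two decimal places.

18.45 wt%

Formula mass = 2·24.305 + 4·26.982 + 5·28.085 + 18·15.999 = 584.945 g/mol, of which 107.928 g is Al.
So Al makes up 107.928/584.945 = 0.1845 of the mass, i.e. 18.45%.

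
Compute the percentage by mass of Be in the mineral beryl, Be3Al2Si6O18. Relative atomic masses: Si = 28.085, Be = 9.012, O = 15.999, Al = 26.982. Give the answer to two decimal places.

5.03 weight percent

Molar mass of Be3Al2Si6O18: 3·9.012 + 2·26.982 + 6·28.085 + 18·15.999 = 537.492 g/mol.
Mass of Be per formula unit: 3 × 9.012 = 27.036 g.
Weight fraction Be = 27.036 / 537.492 = 0.0503.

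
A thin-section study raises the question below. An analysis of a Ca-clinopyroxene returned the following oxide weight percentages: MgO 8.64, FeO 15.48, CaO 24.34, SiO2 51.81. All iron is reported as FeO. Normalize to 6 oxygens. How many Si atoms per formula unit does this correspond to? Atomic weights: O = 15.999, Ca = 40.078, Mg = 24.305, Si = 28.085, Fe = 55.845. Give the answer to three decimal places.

MgO (M=40.304): mol = 0.21437; Mg = 0.21437, O = 0.21437.
FeO (M=71.844): mol = 0.21547; Fe = 0.21547, O = 0.21547.
CaO (M=56.077): mol = 0.43405; Ca = 0.43405, O = 0.43405.
SiO2 (M=60.083): mol = 0.86231; Si = 0.86231, O = 1.72462.
ΣO = 2.58851; factor = 6/ΣO = 2.31794.
Si apfu = 0.86231 × 2.31794 = 1.999.

1.999 Si apfu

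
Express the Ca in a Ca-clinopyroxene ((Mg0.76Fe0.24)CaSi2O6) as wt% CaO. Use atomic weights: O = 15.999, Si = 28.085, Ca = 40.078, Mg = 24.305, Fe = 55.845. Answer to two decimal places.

25.02 wt%

Formula mass = 224.117 g/mol.
1 Ca → 1.0000 mol CaO per formula unit; M(CaO) = 56.077, so CaO mass = 56.077 g.
56.077/224.117 × 100 = 25.02 wt%.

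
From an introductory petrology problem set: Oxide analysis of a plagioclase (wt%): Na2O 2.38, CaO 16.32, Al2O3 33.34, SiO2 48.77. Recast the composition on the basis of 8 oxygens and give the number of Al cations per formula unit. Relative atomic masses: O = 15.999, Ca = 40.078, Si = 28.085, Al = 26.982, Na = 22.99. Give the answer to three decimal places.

1.783 Al apfu

Na2O: 2.38/61.979 = 0.03840 mol → 0.07680 mol Na, 0.03840 mol O.
CaO: 16.32/56.077 = 0.29103 mol → 0.29103 mol Ca, 0.29103 mol O.
Al2O3: 33.34/101.961 = 0.32699 mol → 0.65398 mol Al, 0.98097 mol O.
SiO2: 48.77/60.083 = 0.81171 mol → 0.81171 mol Si, 1.62342 mol O.
Total oxygen = 2.93382 mol. Normalization factor = 8/2.93382 = 2.72682.
Al per 8 O = 0.65398 × 2.72682 = 1.783.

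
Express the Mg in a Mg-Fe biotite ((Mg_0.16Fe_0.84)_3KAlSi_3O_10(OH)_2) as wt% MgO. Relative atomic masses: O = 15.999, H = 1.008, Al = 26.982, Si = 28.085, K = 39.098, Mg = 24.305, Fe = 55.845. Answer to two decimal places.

Formula mass = 496.735 g/mol.
0.48 Mg → 0.4800 mol MgO per formula unit; M(MgO) = 40.304, so MgO mass = 19.346 g.
19.346/496.735 × 100 = 3.89 wt%.

3.89 wt%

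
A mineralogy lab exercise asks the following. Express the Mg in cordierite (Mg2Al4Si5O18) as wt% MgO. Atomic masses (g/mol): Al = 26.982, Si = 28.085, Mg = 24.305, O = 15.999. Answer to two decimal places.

M(Mg2Al4Si5O18) = 584.945 g/mol; M(MgO) = 40.304 g/mol.
Moles MgO per formula unit = 2 Mg ÷ 1 = 2.0000.
MgO fraction = (2.0000 × 40.304) / 584.945 = 80.608/584.945 = 0.1378.

13.78 wt%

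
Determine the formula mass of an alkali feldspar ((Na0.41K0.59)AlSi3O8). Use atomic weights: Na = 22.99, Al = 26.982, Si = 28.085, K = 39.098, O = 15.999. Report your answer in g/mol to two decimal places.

271.72 g/mol

The formula mass is the sum 0.41(22.99) + 0.59(39.098) + 1(26.982) + 3(28.085) + 8(15.999).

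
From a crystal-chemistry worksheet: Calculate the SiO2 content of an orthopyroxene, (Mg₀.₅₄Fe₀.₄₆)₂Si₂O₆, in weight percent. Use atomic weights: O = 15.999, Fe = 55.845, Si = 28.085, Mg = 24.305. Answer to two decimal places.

M((Mg₀.₅₄Fe₀.₄₆)₂Si₂O₆) = 229.791 g/mol; M(SiO2) = 60.083 g/mol.
Moles SiO2 per formula unit = 2 Si ÷ 1 = 2.0000.
SiO2 fraction = (2.0000 × 60.083) / 229.791 = 120.166/229.791 = 0.5229.

52.29 wt%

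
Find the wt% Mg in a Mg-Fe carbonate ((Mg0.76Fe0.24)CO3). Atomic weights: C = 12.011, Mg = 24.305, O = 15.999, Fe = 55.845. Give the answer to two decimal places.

20.10 wt%

Formula mass = 0.76*24.305 + 0.24*55.845 + 1*12.011 + 3*15.999 = 91.883 g/mol, of which 18.472 g is Mg.
So Mg makes up 18.472/91.883 = 0.2010 of the mass, i.e. 20.10%.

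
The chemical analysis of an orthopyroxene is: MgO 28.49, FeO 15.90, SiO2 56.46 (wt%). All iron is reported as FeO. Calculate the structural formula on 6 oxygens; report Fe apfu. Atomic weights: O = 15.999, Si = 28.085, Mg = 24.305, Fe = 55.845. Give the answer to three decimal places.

28.49 wt% MgO ÷ 40.304 g/mol = 0.70688 mol, giving 0.70688 Mg and 0.70688 O.
15.90 wt% FeO ÷ 71.844 g/mol = 0.22131 mol, giving 0.22131 Fe and 0.22131 O.
56.46 wt% SiO2 ÷ 60.083 g/mol = 0.93970 mol, giving 0.93970 Si and 1.87940 O.
Oxygen sums to 2.80759; scaling by 6/2.80759 = 2.13706 puts the formula on 6 O.
Fe: 0.22131 × 2.13706 = 0.473 atoms per formula unit.

0.473 Fe apfu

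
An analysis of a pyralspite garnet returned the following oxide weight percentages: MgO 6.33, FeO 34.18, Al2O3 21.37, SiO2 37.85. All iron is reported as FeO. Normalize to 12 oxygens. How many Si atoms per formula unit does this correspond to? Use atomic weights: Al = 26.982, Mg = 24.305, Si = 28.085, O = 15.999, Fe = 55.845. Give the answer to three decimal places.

MgO (M=40.304): mol = 0.15706; Mg = 0.15706, O = 0.15706.
FeO (M=71.844): mol = 0.47575; Fe = 0.47575, O = 0.47575.
Al2O3 (M=101.961): mol = 0.20959; Al = 0.41918, O = 0.62877.
SiO2 (M=60.083): mol = 0.62996; Si = 0.62996, O = 1.25992.
ΣO = 2.52150; factor = 12/ΣO = 4.75907.
Si apfu = 0.62996 × 4.75907 = 2.998.

2.998 Si apfu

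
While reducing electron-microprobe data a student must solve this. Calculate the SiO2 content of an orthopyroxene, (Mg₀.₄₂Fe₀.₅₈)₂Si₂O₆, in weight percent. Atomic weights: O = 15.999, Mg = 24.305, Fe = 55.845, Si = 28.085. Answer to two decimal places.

50.63 wt%

Molar mass of (Mg₀.₄₂Fe₀.₅₈)₂Si₂O₆ = 0.84×24.305 + 1.16×55.845 + 2×28.085 + 6×15.999 = 237.360 g/mol.
Each formula unit contains 2 Si, equivalent to 2/1 = 2.0000 mol SiO2.
M(SiO2) = 1×28.085 + 2×15.999 = 60.083 g/mol.
Mass of SiO2 per formula unit = 2.0000 × 60.083 = 120.166 g.
SiO2 wt% = 120.166 / 237.360 × 100 = 50.63%.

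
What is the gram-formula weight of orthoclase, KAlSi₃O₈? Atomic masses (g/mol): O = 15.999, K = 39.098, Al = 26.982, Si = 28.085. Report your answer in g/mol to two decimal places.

278.33 g/mol

M = 1(39.098) + 1(26.982) + 3(28.085) + 8(15.999)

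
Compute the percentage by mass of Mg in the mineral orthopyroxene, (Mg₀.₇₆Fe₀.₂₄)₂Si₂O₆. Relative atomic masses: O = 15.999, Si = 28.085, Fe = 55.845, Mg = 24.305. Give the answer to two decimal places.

17.11 wt%

M((Mg₀.₇₆Fe₀.₂₄)₂Si₂O₆) = 215.913 g/mol.
Mg contributes 1.52 × 24.305 = 36.944 g per mole.
36.944/215.913 = 0.1711 → 17.11%.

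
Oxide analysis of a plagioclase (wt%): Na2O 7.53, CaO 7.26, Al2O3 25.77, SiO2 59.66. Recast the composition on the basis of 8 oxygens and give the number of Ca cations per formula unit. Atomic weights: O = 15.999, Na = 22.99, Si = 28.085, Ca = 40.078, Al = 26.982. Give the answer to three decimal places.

Na2O (M=61.979): mol = 0.12149; Na = 0.24298, O = 0.12149.
CaO (M=56.077): mol = 0.12946; Ca = 0.12946, O = 0.12946.
Al2O3 (M=101.961): mol = 0.25274; Al = 0.50548, O = 0.75822.
SiO2 (M=60.083): mol = 0.99296; Si = 0.99296, O = 1.98592.
ΣO = 2.99509; factor = 8/ΣO = 2.67104.
Ca apfu = 0.12946 × 2.67104 = 0.346.

0.346 Ca apfu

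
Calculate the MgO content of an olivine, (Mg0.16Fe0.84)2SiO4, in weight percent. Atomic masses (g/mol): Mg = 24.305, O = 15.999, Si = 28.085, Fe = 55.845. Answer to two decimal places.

Molar mass of (Mg0.16Fe0.84)2SiO4 = 0.32*24.305 + 1.68*55.845 + 1*28.085 + 4*15.999 = 193.678 g/mol.
Each formula unit contains 0.32 Mg, equivalent to 0.32/1 = 0.3200 mol MgO.
M(MgO) = 1×24.305 + 1×15.999 = 40.304 g/mol.
Mass of MgO per formula unit = 0.3200 × 40.304 = 12.897 g.
MgO wt% = 12.897 / 193.678 × 100 = 6.66%.

6.66 wt%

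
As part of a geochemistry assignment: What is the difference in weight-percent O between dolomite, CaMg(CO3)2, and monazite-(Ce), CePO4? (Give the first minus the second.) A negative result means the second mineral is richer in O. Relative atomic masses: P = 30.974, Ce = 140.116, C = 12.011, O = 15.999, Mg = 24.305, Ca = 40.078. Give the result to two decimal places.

24.84 percentage points

M(CaMg(CO3)2) = 184.399 g/mol, so wt% O = 95.994/184.399 × 100 = 52.06%.
M(CePO4) = 235.086 g/mol, so wt% O = 63.996/235.086 × 100 = 27.22%.
52.06 − 27.22 = 24.84 pp.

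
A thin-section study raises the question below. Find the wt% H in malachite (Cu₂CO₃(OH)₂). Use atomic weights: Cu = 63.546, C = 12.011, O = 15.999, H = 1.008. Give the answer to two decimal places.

0.91 wt%

Formula mass = 2×63.546 + 1×12.011 + 5×15.999 + 2×1.008 = 221.114 g/mol, of which 2.016 g is H.
So H makes up 2.016/221.114 = 0.0091 of the mass, i.e. 0.91%.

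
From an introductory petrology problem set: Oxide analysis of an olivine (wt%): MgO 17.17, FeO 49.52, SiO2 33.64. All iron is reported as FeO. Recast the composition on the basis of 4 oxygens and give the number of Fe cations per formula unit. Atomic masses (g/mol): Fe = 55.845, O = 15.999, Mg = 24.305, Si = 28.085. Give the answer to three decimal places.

1.234 Fe apfu

MgO (M=40.304): mol = 0.42601; Mg = 0.42601, O = 0.42601.
FeO (M=71.844): mol = 0.68927; Fe = 0.68927, O = 0.68927.
SiO2 (M=60.083): mol = 0.55989; Si = 0.55989, O = 1.11978.
ΣO = 2.23506; factor = 4/ΣO = 1.78966.
Fe apfu = 0.68927 × 1.78966 = 1.234.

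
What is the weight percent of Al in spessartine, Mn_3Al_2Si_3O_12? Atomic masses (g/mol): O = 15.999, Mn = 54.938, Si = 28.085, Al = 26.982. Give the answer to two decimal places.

Formula mass = 3*54.938 + 2*26.982 + 3*28.085 + 12*15.999 = 495.021 g/mol, of which 53.964 g is Al.
So Al makes up 53.964/495.021 = 0.1090 of the mass, i.e. 10.90%.

10.90 mass %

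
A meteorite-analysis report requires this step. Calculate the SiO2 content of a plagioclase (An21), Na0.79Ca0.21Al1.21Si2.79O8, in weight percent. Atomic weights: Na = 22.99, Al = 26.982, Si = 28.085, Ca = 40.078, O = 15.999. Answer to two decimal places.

63.12 wt%

Molar mass of Na0.79Ca0.21Al1.21Si2.79O8 = 0.79*22.99 + 0.21*40.078 + 1.21*26.982 + 2.79*28.085 + 8*15.999 = 265.576 g/mol.
Each formula unit contains 2.79 Si, equivalent to 2.79/1 = 2.7900 mol SiO2.
M(SiO2) = 1×28.085 + 2×15.999 = 60.083 g/mol.
Mass of SiO2 per formula unit = 2.7900 × 60.083 = 167.632 g.
SiO2 wt% = 167.632 / 265.576 × 100 = 63.12%.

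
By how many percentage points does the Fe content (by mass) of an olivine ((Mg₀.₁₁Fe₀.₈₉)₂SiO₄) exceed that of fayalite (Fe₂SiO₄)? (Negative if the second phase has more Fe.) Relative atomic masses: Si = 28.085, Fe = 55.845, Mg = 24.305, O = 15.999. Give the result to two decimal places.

Fe in (Mg₀.₁₁Fe₀.₈₉)₂SiO₄: molar mass 196.832 g/mol; 1.78×55.845 = 99.404 g → 50.50 wt%.
Fe in Fe₂SiO₄: molar mass 203.771 g/mol; 2×55.845 = 111.690 g → 54.81 wt%.
Difference = 50.50 − 54.81 = -4.31 percentage points.

-4.31 percentage points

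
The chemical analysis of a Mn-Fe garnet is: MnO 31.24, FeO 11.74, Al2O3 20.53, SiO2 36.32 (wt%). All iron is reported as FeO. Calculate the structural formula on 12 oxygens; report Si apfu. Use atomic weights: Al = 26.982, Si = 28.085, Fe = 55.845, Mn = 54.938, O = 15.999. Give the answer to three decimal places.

MnO: 31.24/70.937 = 0.44039 mol → 0.44039 mol Mn, 0.44039 mol O.
FeO: 11.74/71.844 = 0.16341 mol → 0.16341 mol Fe, 0.16341 mol O.
Al2O3: 20.53/101.961 = 0.20135 mol → 0.40270 mol Al, 0.60405 mol O.
SiO2: 36.32/60.083 = 0.60450 mol → 0.60450 mol Si, 1.20900 mol O.
Total oxygen = 2.41685 mol. Normalization factor = 12/2.41685 = 4.96514.
Si per 12 O = 0.60450 × 4.96514 = 3.001.

3.001 Si apfu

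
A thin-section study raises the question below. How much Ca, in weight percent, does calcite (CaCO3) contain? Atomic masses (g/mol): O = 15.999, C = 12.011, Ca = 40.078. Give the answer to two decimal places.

M(CaCO3) = 100.086 g/mol.
Ca contributes 1 × 40.078 = 40.078 g per mole.
40.078/100.086 = 0.4004 → 40.04%.

40.04 weight percent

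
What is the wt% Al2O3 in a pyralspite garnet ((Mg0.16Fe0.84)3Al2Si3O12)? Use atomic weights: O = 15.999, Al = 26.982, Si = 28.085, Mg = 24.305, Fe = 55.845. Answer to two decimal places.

21.13 wt%

Formula mass = 482.603 g/mol.
2 Al → 1.0000 mol Al2O3 per formula unit; M(Al2O3) = 101.961, so Al2O3 mass = 101.961 g.
101.961/482.603 × 100 = 21.13 wt%.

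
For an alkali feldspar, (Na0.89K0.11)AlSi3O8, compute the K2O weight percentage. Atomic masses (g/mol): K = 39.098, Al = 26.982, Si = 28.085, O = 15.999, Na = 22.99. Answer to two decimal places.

1.96 wt%

Formula mass = 263.991 g/mol.
0.11 K → 0.0550 mol K2O per formula unit; M(K2O) = 94.195, so K2O mass = 5.181 g.
5.181/263.991 × 100 = 1.96 wt%.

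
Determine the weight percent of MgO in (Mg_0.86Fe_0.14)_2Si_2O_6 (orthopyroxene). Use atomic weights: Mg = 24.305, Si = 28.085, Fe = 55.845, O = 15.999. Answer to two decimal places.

M((Mg_0.86Fe_0.14)_2Si_2O_6) = 209.605 g/mol; M(MgO) = 40.304 g/mol.
Moles MgO per formula unit = 1.72 Mg ÷ 1 = 1.7200.
MgO fraction = (1.7200 × 40.304) / 209.605 = 69.323/209.605 = 0.3307.

33.07 wt%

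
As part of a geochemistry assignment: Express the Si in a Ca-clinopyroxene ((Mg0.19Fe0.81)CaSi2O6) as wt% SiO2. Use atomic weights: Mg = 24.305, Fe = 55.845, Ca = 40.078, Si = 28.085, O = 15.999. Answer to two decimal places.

Molar mass of (Mg0.19Fe0.81)CaSi2O6 = 0.19×24.305 + 0.81×55.845 + 1×40.078 + 2×28.085 + 6×15.999 = 242.094 g/mol.
Each formula unit contains 2 Si, equivalent to 2/1 = 2.0000 mol SiO2.
M(SiO2) = 1×28.085 + 2×15.999 = 60.083 g/mol.
Mass of SiO2 per formula unit = 2.0000 × 60.083 = 120.166 g.
SiO2 wt% = 120.166 / 242.094 × 100 = 49.64%.

49.64 wt%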